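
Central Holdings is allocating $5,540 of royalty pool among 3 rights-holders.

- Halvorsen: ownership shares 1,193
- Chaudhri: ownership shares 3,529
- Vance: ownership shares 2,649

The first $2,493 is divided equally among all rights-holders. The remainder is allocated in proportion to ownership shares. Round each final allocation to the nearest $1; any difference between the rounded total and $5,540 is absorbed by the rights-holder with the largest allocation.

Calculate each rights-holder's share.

Equal tier: $2,493 ÷ 3 = $831 apiece.
Remainder $3,047 by ownership shares (total 7,371): Halvorsen 493.16 → $493; Chaudhri 1,458.81 → $1,459; Vance 1,095.04 → $1,095.
Totals: Halvorsen $831 + $493 = $1,324; Chaudhri $831 + $1,459 = $2,290; Vance $831 + $1,095 = $1,926.

Halvorsen: $1,324 | Chaudhri: $2,290 | Vance: $1,926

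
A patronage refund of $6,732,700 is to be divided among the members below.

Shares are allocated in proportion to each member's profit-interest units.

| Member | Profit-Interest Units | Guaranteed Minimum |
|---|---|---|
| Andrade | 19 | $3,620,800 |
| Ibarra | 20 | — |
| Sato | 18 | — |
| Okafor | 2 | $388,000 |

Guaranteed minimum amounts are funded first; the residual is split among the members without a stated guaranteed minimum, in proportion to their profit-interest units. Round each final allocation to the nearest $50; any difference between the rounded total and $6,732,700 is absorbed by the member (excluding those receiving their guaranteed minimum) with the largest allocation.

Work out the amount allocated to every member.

Fund the minimums — Andrade $3,620,800; Okafor $388,000. Balance $2,723,900.
Balance split over remaining profit-interest units 38: Ibarra 1,433,631.58 → $1,433,650; Sato 1,290,268.42 → $1,290,250.

Andrade: $3,620,800 · Ibarra: $1,433,650 · Sato: $1,290,250 · Okafor: $388,000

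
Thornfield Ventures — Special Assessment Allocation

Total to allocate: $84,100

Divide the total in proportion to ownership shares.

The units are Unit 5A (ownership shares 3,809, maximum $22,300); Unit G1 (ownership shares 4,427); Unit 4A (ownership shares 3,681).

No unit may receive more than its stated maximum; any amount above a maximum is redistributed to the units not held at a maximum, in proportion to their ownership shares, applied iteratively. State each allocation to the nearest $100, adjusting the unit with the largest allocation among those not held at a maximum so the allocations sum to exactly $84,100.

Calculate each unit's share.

Ownership shares total: 11,917.
Pro-rata shares before constraints: Unit 5A 26,880.67; Unit G1 31,241.98; Unit 4A 25,977.35.
Cap binds for Unit 5A ($22,300); balance $61,800 reallocated over remaining ownership shares 8,108.
Shares after redistribution: Unit G1 33,743.04 → $33,700; Unit 4A 28,056.96 → $28,100.

Unit 5A: $22,300 · Unit G1: $33,700 · Unit 4A: $28,100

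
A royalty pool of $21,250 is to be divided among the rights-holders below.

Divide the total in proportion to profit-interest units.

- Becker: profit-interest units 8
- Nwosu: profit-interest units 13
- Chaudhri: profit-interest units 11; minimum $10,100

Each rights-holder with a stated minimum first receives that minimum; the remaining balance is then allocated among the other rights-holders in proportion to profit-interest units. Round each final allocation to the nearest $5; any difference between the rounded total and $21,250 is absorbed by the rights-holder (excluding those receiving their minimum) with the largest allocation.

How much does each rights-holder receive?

Becker: $4,250; Nwosu: $6,900; Chaudhri: $10,100

Minimums first: Chaudhri $10,100. Residual $11,150.
Residual split over remaining profit-interest units 21: Becker 4,247.62 → $4,250; Nwosu 6,902.38 → $6,900.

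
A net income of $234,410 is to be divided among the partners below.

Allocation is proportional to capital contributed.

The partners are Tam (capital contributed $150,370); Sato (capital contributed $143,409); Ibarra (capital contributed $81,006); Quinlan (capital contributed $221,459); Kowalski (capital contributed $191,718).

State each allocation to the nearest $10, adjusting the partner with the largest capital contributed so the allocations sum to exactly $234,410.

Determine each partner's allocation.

Total capital contributed = 787,962.
Raw shares: Tam 150,370/787,962 × $234,410 = 44,733.42; Sato 143,409/787,962 × $234,410 = 42,662.60; Ibarra 81,006/787,962 × $234,410 = 24,098.39; Quinlan 221,459/787,962 × $234,410 = 65,881.61; Kowalski 191,718/787,962 × $234,410 = 57,033.99.
After rounding ($10): Tam $44,730; Sato $42,660; Ibarra $24,100; Quinlan $65,880; Kowalski $57,030. Sum = $234,400.
Difference $234,410 − $234,400 = +$10 applied to largest capital contributed (Quinlan): Quinlan becomes $65,890.

Tam: $44,730 · Sato: $42,660 · Ibarra: $24,100 · Quinlan: $65,890 · Kowalski: $57,030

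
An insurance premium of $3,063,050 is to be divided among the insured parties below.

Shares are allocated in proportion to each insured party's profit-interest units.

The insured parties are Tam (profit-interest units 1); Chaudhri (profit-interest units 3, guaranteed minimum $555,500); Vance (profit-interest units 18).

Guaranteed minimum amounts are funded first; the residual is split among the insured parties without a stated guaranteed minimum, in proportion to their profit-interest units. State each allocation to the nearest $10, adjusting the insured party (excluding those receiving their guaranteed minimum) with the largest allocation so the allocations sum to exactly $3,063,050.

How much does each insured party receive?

Tam: $131,980 · Chaudhri: $555,500 · Vance: $2,375,570

Guaranteed amounts: Chaudhri $555,500. Balance $2,507,550.
Balance split over remaining profit-interest units 19: Tam 131,976.32 → $131,980; Vance 2,375,573.68 → $2,375,570.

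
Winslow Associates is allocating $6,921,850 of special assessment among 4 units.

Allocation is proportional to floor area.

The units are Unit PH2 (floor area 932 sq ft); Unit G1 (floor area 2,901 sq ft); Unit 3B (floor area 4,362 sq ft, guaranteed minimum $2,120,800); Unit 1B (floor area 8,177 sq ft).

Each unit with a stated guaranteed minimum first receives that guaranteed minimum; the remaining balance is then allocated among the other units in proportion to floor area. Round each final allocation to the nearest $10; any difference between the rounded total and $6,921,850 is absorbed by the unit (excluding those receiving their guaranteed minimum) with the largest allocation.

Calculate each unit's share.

Unit PH2: $372,570 · Unit G1: $1,159,690 · Unit 3B: $2,120,800 · Unit 1B: $3,268,790

Fund the minimums — Unit 3B $2,120,800. Remaining pool $4,801,050.
Remaining pool split over remaining floor area 12,010: Unit PH2 372,571.07 → $372,570; Unit G1 1,159,687.43 → $1,159,690; Unit 1B 3,268,791.49 → $3,268,790.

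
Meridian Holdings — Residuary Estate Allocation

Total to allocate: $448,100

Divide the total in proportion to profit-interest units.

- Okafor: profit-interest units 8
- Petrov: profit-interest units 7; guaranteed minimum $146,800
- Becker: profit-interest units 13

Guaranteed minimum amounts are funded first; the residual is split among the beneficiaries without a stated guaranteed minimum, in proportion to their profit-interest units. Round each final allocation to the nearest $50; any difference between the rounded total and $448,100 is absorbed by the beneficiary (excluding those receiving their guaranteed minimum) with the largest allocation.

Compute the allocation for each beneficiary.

Okafor: $114,800 | Petrov: $146,800 | Becker: $186,500

Guaranteed amounts: Petrov $146,800. Remaining pool $301,300.
Remaining pool split over remaining profit-interest units 21: Okafor 114,780.95 → $114,800; Becker 186,519.05 → $186,500.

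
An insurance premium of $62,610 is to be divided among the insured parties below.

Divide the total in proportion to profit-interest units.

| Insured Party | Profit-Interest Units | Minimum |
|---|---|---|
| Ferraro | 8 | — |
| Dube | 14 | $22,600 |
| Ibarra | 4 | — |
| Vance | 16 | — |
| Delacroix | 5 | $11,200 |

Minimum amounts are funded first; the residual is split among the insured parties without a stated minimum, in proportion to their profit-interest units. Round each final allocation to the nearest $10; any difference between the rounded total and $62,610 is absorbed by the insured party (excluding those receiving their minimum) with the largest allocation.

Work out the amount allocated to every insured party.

Fund the minimums — Dube $22,600; Delacroix $11,200. Remaining pool $28,810.
Remaining pool split over remaining profit-interest units 28: Ferraro 8,231.43 → $8,230; Ibarra 4,115.71 → $4,120; Vance 16,462.86 → $16,460.

Ferraro: $8,230; Dube: $22,600; Ibarra: $4,120; Vance: $16,460; Delacroix: $11,200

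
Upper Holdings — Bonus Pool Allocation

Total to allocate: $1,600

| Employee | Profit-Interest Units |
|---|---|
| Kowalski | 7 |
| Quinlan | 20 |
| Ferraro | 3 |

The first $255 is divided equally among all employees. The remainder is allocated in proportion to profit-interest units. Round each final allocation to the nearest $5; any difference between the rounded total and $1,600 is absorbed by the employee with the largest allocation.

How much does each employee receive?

$255 shared equally gives $85 per employee.
Remainder $1,345 by profit-interest units (total 30): Kowalski 313.83 → $315; Quinlan 896.67 → $895; Ferraro 134.50 → $135.
Totals: Kowalski $85 + $315 = $400; Quinlan $85 + $895 = $980; Ferraro $85 + $135 = $220.

Kowalski: $400 | Quinlan: $980 | Ferraro: $220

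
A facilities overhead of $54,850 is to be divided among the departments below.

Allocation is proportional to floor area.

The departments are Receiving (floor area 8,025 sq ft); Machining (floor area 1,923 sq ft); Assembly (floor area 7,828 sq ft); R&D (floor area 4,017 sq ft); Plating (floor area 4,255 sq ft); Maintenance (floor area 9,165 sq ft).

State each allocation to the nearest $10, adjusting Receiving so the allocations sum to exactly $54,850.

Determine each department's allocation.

Combined floor area = 35,213.
Pro-rata amounts: Receiving 8,025/35,213 × $54,850 = 12,500.25; Machining 1,923/35,213 × $54,850 = 2,995.39; Assembly 7,828/35,213 × $54,850 = 12,193.39; R&D 4,017/35,213 × $54,850 = 6,257.13; Plating 4,255/35,213 × $54,850 = 6,627.86; Maintenance 9,165/35,213 × $54,850 = 14,275.98.
After rounding ($10): Receiving $12,500; Machining $3,000; Assembly $12,190; R&D $6,260; Plating $6,630; Maintenance $14,280. Sum = $54,860.
Difference $54,850 − $54,860 = −$10 applied to Receiving: Receiving becomes $12,490.

Receiving: $12,490 | Machining: $3,000 | Assembly: $12,190 | R&D: $6,260 | Plating: $6,630 | Maintenance: $14,280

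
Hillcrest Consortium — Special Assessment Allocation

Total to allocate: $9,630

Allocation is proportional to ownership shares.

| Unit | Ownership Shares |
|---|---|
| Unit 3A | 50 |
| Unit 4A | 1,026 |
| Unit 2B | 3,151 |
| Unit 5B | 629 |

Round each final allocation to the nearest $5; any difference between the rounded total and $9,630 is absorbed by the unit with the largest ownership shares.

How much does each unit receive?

Total ownership shares = 50 + 1,026 + 3,151 + 629 = 4,856.
Proportional shares: Unit 3A 99.16; Unit 4A 2,034.67; Unit 2B 6,248.79; Unit 5B 1,247.38.
Rounded to nearest $5: Unit 3A $100; Unit 4A $2,035; Unit 2B $6,250; Unit 5B $1,245. Sum = $9,630.
Rounded total matches; no reconciliation needed.

Unit 3A: $100; Unit 4A: $2,035; Unit 2B: $6,250; Unit 5B: $1,245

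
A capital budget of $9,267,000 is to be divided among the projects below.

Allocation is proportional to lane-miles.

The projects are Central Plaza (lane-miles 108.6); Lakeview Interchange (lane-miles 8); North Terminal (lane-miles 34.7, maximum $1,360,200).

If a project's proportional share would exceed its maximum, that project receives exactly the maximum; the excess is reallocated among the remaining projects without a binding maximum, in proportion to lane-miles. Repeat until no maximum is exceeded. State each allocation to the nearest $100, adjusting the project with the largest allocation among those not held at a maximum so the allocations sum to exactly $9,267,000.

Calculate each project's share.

Central Plaza: $7,364,300; Lakeview Interchange: $542,500; North Terminal: $1,360,200

Sum of lane-miles: 151.3.
Pro-rata shares before constraints: Central Plaza 6,651,660.28; Lakeview Interchange 489,993.39; North Terminal 2,125,346.33.
Cap binds for North Terminal ($1,360,200); remaining pool $7,906,800 reallocated over remaining lane-miles 116.6.
Remaining shares: Central Plaza 7,364,309.43 → $7,364,300; Lakeview Interchange 542,490.57 → $542,500.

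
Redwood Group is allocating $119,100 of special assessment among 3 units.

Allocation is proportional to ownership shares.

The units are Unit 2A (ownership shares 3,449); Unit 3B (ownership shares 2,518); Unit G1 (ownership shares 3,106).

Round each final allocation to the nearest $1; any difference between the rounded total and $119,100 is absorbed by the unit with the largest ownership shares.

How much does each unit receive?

Ownership shares total: 3,449 + 2,518 + 3,106 = 9,073.
Proportional shares: Unit 2A 45,274.54; Unit 3B 33,053.43; Unit G1 40,772.03.
At nearest $1: Unit 2A $45,275; Unit 3B $33,053; Unit G1 $40,772. Sum = $119,100.
Rounded total matches; no reconciliation needed.

Unit 2A: $45,275; Unit 3B: $33,053; Unit G1: $40,772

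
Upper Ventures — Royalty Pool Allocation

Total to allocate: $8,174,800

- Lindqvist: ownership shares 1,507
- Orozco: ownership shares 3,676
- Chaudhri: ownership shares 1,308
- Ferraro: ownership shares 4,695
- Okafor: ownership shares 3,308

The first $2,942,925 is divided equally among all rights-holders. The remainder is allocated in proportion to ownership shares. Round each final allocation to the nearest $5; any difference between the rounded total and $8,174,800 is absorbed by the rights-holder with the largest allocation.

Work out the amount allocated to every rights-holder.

Lindqvist: $1,132,565 | Orozco: $1,915,505 | Chaudhri: $1,060,730 | Ferraro: $2,283,330 | Okafor: $1,782,670

First tranche $2,942,925 split equally: $588,585 each.
Remainder $5,231,875 by ownership shares (total 14,494): Lindqvist 543,979.28 → $543,980; Orozco 1,326,919.59 → $1,326,920; Chaudhri 472,146.58 → $472,145; Ferraro 1,694,746.32 → $1,694,745; Okafor 1,194,083.24 → $1,194,085.
Totals: Lindqvist $588,585 + $543,980 = $1,132,565; Orozco $588,585 + $1,326,920 = $1,915,505; Chaudhri $588,585 + $472,145 = $1,060,730; Ferraro $588,585 + $1,694,745 = $2,283,330; Okafor $588,585 + $1,194,085 = $1,782,670.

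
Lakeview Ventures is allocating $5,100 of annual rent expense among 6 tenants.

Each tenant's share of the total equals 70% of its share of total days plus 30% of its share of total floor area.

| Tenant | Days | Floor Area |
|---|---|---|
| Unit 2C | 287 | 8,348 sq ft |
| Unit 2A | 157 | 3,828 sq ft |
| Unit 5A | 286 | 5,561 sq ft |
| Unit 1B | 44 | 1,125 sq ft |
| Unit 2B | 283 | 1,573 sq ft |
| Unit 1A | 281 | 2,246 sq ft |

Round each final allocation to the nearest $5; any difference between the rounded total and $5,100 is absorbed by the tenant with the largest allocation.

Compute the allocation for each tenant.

Unit 2C: $1,330 | Unit 2A: $675 | Unit 5A: $1,140 | Unit 1B: $195 | Unit 2B: $860 | Unit 1A: $900

Days total 1,338; floor area total 22,681.
Blended shares (70% days + 30% floor area): Unit 2C 0.2606; Unit 2A 0.1328; Unit 5A 0.2232; Unit 1B 0.0379; Unit 2B 0.1689; Unit 1A 0.1767.
Proportional shares: Unit 2C 1,328.90; Unit 2A 677.13; Unit 5A 1,138.22; Unit 1B 193.29; Unit 2B 861.20; Unit 1A 901.26.
After rounding ($5): Unit 2C $1,330; Unit 2A $675; Unit 5A $1,140; Unit 1B $195; Unit 2B $860; Unit 1A $900. Sum = $5,100.
Rounded total matches; no reconciliation needed.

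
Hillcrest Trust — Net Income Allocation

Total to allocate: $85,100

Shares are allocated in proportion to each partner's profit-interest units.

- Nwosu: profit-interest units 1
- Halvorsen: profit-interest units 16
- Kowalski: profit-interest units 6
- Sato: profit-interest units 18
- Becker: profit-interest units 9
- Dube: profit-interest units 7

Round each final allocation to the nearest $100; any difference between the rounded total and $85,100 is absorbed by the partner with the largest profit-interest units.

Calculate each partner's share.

Nwosu: $1,500; Halvorsen: $23,900; Kowalski: $9,000; Sato: $26,800; Becker: $13,400; Dube: $10,500

Combined profit-interest units = 57.
Pro-rata amounts: Nwosu 1/57 × $85,100 = 1,492.98; Halvorsen 16/57 × $85,100 = 23,887.72; Kowalski 6/57 × $85,100 = 8,957.89; Sato 18/57 × $85,100 = 26,873.68; Becker 9/57 × $85,100 = 13,436.84; Dube 7/57 × $85,100 = 10,450.88.
After rounding ($100): Nwosu $1,500; Halvorsen $23,900; Kowalski $9,000; Sato $26,900; Becker $13,400; Dube $10,500. Sum = $85,200.
Difference $85,100 − $85,200 = −$100 applied to largest profit-interest units (Sato): Sato becomes $26,800.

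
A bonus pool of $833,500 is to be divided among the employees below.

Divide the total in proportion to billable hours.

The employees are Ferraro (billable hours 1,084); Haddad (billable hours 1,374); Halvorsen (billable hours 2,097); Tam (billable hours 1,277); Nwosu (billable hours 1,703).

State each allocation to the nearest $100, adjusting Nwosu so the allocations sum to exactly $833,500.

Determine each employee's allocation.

Total billable hours = 7,535.
Raw shares: Ferraro 1,084/7,535 × $833,500 = 119,908.96; Haddad 1,374/7,535 × $833,500 = 151,987.92; Halvorsen 2,097/7,535 × $833,500 = 231,964.10; Tam 1,277/7,535 × $833,500 = 141,258.06; Nwosu 1,703/7,535 × $833,500 = 188,380.96.
At nearest $100: Ferraro $119,900; Haddad $152,000; Halvorsen $232,000; Tam $141,300; Nwosu $188,400. Sum = $833,600.
Difference $833,500 − $833,600 = −$100 applied to Nwosu: Nwosu becomes $188,300.

Ferraro: $119,900 · Haddad: $152,000 · Halvorsen: $232,000 · Tam: $141,300 · Nwosu: $188,300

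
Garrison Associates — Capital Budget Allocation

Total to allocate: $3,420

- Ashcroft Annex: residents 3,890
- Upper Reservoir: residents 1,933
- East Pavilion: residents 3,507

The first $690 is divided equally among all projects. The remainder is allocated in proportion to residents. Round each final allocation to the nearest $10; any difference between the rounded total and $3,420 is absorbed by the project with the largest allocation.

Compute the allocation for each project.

Ashcroft Annex: $1,360 | Upper Reservoir: $800 | East Pavilion: $1,260

First tranche $690 split equally: $230 each.
Remainder $2,730 by residents (total 9,330): Ashcroft Annex 1,138.23 → $1,140; Upper Reservoir 565.60 → $570; East Pavilion 1,026.16 → $1,030.
Rounding difference −$10 on remainder applied to Ashcroft Annex.
Totals: Ashcroft Annex $230 + $1,130 = $1,360; Upper Reservoir $230 + $570 = $800; East Pavilion $230 + $1,030 = $1,260.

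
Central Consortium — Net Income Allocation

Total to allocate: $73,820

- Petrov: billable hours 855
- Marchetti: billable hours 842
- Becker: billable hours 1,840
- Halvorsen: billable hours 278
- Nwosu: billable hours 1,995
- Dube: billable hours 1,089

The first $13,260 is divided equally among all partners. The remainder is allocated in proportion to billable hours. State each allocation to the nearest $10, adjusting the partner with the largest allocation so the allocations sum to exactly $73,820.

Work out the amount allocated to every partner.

Petrov: $9,720 | Marchetti: $9,600 | Becker: $18,360 | Halvorsen: $4,650 | Nwosu: $19,720 | Dube: $11,770

First tranche $13,260 split equally: $2,210 each.
Remainder $60,560 by billable hours (total 6,899): Petrov 7,505.26 → $7,510; Marchetti 7,391.15 → $7,390; Becker 16,151.67 → $16,150; Halvorsen 2,440.31 → $2,440; Nwosu 17,512.28 → $17,510; Dube 9,559.33 → $9,560.
Totals: Petrov $2,210 + $7,510 = $9,720; Marchetti $2,210 + $7,390 = $9,600; Becker $2,210 + $16,150 = $18,360; Halvorsen $2,210 + $2,440 = $4,650; Nwosu $2,210 + $17,510 = $19,720; Dube $2,210 + $9,560 = $11,770.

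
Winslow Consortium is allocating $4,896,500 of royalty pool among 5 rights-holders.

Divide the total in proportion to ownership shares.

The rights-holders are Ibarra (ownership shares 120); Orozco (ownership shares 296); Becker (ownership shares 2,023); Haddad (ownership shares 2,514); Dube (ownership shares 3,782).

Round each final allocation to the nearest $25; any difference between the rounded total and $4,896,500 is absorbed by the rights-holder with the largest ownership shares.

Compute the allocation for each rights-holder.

Ibarra: $67,275; Orozco: $165,925; Becker: $1,134,025; Haddad: $1,409,250; Dube: $2,120,025

Ownership shares total: 8,735.
Unrounded shares: Ibarra 120/8,735 × $4,896,500 = 67,267.32; Orozco 296/8,735 × $4,896,500 = 165,926.04; Becker 2,023/8,735 × $4,896,500 = 1,134,014.83; Haddad 2,514/8,735 × $4,896,500 = 1,409,250.26; Dube 3,782/8,735 × $4,896,500 = 2,120,041.56.
At nearest $25: Ibarra $67,275; Orozco $165,925; Becker $1,134,025; Haddad $1,409,250; Dube $2,120,050. Sum = $4,896,525.
Difference $4,896,500 − $4,896,525 = −$25 applied to largest ownership shares (Dube): Dube becomes $2,120,025.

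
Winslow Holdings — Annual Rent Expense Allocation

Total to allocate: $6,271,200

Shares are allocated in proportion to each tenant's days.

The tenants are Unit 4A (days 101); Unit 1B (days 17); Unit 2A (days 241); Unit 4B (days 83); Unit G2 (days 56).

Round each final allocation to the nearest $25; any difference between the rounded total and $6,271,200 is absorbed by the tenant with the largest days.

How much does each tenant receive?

Unit 4A: $1,271,875; Unit 1B: $214,075; Unit 2A: $3,034,850; Unit 4B: $1,045,200; Unit G2: $705,200

Sum of days: 101 + 17 + 241 + 83 + 56 = 498.
Proportional shares: Unit 4A 1,271,869.88; Unit 1B 214,077.11; Unit 2A 3,034,857.83; Unit 4B 1,045,200.00; Unit G2 705,195.18.
After rounding ($25): Unit 4A $1,271,875; Unit 1B $214,075; Unit 2A $3,034,850; Unit 4B $1,045,200; Unit G2 $705,200. Sum = $6,271,200.
Rounded total matches; no reconciliation needed.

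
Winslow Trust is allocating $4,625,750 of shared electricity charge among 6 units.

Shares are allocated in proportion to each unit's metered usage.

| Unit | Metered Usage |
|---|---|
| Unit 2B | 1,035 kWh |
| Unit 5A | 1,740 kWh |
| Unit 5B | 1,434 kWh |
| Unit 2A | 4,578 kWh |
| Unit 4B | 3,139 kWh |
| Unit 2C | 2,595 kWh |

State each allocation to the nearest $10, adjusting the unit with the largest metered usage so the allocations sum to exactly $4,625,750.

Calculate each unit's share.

Sum of metered usage: 14,521.
Pro-rata amounts: Unit 2B 1,035/14,521 × $4,625,750 = 329,705.34; Unit 5A 1,740/14,521 × $4,625,750 = 554,287.24; Unit 5B 1,434/14,521 × $4,625,750 = 456,809.14; Unit 2A 4,578/14,521 × $4,625,750 = 1,458,348.84; Unit 4B 3,139/14,521 × $4,625,750 = 999,946.92; Unit 2C 2,595/14,521 × $4,625,750 = 826,652.52.
At nearest $10: Unit 2B $329,710; Unit 5A $554,290; Unit 5B $456,810; Unit 2A $1,458,350; Unit 4B $999,950; Unit 2C $826,650. Sum = $4,625,760.
Difference $4,625,750 − $4,625,760 = −$10 applied to largest metered usage (Unit 2A): Unit 2A becomes $1,458,340.

Unit 2B: $329,710 | Unit 5A: $554,290 | Unit 5B: $456,810 | Unit 2A: $1,458,340 | Unit 4B: $999,950 | Unit 2C: $826,650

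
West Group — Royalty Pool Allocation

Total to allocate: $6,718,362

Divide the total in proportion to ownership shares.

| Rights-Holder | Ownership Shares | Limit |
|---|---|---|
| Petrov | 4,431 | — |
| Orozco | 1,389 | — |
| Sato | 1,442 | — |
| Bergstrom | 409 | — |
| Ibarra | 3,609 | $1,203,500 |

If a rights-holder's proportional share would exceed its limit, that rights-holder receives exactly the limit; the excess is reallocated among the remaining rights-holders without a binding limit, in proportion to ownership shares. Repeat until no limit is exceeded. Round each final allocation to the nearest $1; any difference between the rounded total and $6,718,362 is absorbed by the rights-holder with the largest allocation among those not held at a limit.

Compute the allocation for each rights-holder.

Ownership shares total: 11,280.
Proportional shares (ignoring caps): Petrov 2,639,101.24; Orozco 827,287.66; Sato 858,854.43; Bergstrom 243,600.18; Ibarra 2,149,518.48.
Held at cap: Ibarra ($1,203,500); residual $5,514,862 reallocated over remaining ownership shares 7,671.
Shares after redistribution: Petrov 3,185,549.93 → $3,185,550; Orozco 998,584.71 → $998,585; Sato 1,036,687.66 → $1,036,688; Bergstrom 294,039.70 → $294,040.
Rounding difference −$1 applied to Petrov → $3,185,549.

Petrov: $3,185,549 · Orozco: $998,585 · Sato: $1,036,688 · Bergstrom: $294,040 · Ibarra: $1,203,500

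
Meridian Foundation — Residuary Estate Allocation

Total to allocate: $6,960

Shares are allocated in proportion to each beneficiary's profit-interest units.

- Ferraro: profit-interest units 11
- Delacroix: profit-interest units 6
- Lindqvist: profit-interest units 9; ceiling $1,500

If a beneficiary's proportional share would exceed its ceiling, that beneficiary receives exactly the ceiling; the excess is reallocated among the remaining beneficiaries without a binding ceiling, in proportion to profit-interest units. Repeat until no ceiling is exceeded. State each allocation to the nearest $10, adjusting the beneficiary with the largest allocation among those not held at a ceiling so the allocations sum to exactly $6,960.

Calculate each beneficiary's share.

Combined profit-interest units = 26.
Pro-rata shares before constraints: Ferraro 2,944.62; Delacroix 1,606.15; Lindqvist 2,409.23.
Cap binds for Lindqvist ($1,500); balance $5,460 reallocated over remaining profit-interest units 17.
Remaining shares: Ferraro 3,532.94 → $3,530; Delacroix 1,927.06 → $1,930.

Ferraro: $3,530 · Delacroix: $1,930 · Lindqvist: $1,500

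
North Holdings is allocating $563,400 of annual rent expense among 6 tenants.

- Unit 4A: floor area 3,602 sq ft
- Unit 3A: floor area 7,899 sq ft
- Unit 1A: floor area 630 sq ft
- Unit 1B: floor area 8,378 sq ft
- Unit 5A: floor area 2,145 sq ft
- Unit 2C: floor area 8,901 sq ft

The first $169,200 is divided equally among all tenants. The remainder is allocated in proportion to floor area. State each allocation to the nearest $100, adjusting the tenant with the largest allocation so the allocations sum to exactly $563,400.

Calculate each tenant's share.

Unit 4A: $73,200; Unit 3A: $126,900; Unit 1A: $36,100; Unit 1B: $132,900; Unit 5A: $55,000; Unit 2C: $139,300

$169,200 shared equally gives $28,200 per tenant.
Remainder $394,200 by floor area (total 31,555): Unit 4A 44,997.89 → $45,000; Unit 3A 98,678.05 → $98,700; Unit 1A 7,870.26 → $7,900; Unit 1B 104,661.94 → $104,700; Unit 5A 26,796.36 → $26,800; Unit 2C 111,195.51 → $111,200.
Rounding difference −$100 on remainder applied to Unit 2C.
Totals: Unit 4A $28,200 + $45,000 = $73,200; Unit 3A $28,200 + $98,700 = $126,900; Unit 1A $28,200 + $7,900 = $36,100; Unit 1B $28,200 + $104,700 = $132,900; Unit 5A $28,200 + $26,800 = $55,000; Unit 2C $28,200 + $111,100 = $139,300.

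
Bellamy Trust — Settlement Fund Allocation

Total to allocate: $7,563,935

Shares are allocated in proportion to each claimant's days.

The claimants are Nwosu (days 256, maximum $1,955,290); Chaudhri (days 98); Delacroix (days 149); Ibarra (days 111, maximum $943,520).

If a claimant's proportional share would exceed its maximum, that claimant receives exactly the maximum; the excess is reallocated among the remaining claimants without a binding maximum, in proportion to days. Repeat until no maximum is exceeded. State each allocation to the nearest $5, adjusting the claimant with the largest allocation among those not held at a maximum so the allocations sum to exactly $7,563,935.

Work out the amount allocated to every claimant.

Nwosu: $1,955,290 · Chaudhri: $1,850,940 · Delacroix: $2,814,185 · Ibarra: $943,520

Days total: 614.
Pro-rata shares before constraints: Nwosu 3,153,692.77; Chaudhri 1,207,273.01; Delacroix 1,835,547.74; Ibarra 1,367,421.47.
Cap binds for Nwosu ($1,955,290), Ibarra ($943,520); balance $4,665,125 reallocated over remaining days 247.
Redistributed shares: Chaudhri 1,850,940.28 → $1,850,940; Delacroix 2,814,184.72 → $2,814,185.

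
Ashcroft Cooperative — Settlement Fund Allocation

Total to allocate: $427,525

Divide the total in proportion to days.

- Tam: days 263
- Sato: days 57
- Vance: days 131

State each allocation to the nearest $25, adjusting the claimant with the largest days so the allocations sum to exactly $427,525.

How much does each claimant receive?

Tam: $249,325; Sato: $54,025; Vance: $124,175

Days total: 451.
Proportional shares: Tam 263/451 × $427,525 = 249,310.59; Sato 57/451 × $427,525 = 54,033.09; Vance 131/451 × $427,525 = 124,181.32.
At nearest $25: Tam $249,300; Sato $54,025; Vance $124,175. Sum = $427,500.
Difference $427,525 − $427,500 = +$25 applied to largest days (Tam): Tam becomes $249,325.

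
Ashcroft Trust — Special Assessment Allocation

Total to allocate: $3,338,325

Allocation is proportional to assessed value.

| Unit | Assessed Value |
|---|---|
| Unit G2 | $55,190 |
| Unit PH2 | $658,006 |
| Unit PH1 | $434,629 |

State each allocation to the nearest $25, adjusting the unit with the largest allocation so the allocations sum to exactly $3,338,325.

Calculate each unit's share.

Unit G2: $160,525 · Unit PH2: $1,913,725 · Unit PH1: $1,264,075

Total assessed value = 1,147,825.
Pro-rata amounts: Unit G2 55,190/1,147,825 × $3,338,325 = 160,514.15; Unit PH2 658,006/1,147,825 × $3,338,325 = 1,913,739.36; Unit PH1 434,629/1,147,825 × $3,338,325 = 1,264,071.49.
At nearest $25: Unit G2 $160,525; Unit PH2 $1,913,750; Unit PH1 $1,264,075. Sum = $3,338,350.
Difference $3,338,325 − $3,338,350 = −$25 applied to largest allocation (Unit PH2): Unit PH2 becomes $1,913,725.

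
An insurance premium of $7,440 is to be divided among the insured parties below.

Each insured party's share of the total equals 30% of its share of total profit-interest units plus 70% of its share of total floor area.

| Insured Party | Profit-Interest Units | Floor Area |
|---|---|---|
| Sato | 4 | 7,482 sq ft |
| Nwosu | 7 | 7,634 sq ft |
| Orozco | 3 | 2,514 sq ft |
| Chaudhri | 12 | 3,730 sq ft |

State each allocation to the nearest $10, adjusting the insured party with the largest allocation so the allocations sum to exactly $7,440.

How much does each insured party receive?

Profit-interest units total 26; floor area total 21,360.
Composite weights (30% profit-interest units + 70% floor area): Sato 0.2914; Nwosu 0.3309; Orozco 0.1170; Chaudhri 0.2607.
Raw shares: Sato 2,167.65; Nwosu 2,462.25; Orozco 870.50; Chaudhri 1,939.60.
Rounded to nearest $10: Sato $2,170; Nwosu $2,460; Orozco $870; Chaudhri $1,940. Sum = $7,440.
Sum already equals the total — no adjustment.

Sato: $2,170 · Nwosu: $2,460 · Orozco: $870 · Chaudhri: $1,940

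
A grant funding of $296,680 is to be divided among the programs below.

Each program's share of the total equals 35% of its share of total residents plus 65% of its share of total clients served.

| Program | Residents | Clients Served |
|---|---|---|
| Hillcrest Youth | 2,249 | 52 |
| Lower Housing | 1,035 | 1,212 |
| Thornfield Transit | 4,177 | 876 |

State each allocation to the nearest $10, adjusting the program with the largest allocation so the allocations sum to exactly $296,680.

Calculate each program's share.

Hillcrest Youth: $35,990 | Lower Housing: $123,620 | Thornfield Transit: $137,070

Totals — residents 7,461, clients served 2,140.
Combined weights (35% residents + 65% clients served): Hillcrest Youth 0.1213; Lower Housing 0.4167; Thornfield Transit 0.4620.
Raw shares: Hillcrest Youth 35,986.20; Lower Housing 123,621.61; Thornfield Transit 137,072.20.
After rounding ($10): Hillcrest Youth $35,990; Lower Housing $123,620; Thornfield Transit $137,070. Sum = $296,680.
Sum already equals the total — no adjustment.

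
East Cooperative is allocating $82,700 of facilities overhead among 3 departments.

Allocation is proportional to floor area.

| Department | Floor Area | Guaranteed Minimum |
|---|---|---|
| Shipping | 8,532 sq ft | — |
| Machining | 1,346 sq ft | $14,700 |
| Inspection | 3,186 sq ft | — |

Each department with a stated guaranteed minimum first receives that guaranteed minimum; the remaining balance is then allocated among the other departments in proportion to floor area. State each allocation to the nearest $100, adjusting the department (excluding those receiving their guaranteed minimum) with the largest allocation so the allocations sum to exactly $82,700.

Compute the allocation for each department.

Guaranteed amounts: Machining $14,700. Residual $68,000.
Residual split over remaining floor area 11,718: Shipping 49,511.52 → $49,500; Inspection 18,488.48 → $18,500.

Shipping: $49,500 · Machining: $14,700 · Inspection: $18,500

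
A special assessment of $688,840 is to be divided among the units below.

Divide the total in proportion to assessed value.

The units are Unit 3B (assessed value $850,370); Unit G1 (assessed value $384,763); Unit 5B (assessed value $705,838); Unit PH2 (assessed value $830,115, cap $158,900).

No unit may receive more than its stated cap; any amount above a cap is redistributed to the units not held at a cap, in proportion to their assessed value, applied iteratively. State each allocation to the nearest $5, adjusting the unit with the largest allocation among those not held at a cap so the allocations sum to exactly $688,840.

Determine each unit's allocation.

Unit 3B: $232,175 | Unit G1: $105,050 | Unit 5B: $192,715 | Unit PH2: $158,900

Combined assessed value = 2,771,086.
Pro-rata shares before constraints: Unit 3B 211,386.03; Unit G1 95,644.86; Unit 5B 175,458.09; Unit PH2 206,351.02.
Capped: Unit PH2 ($158,900); residual $529,940 reallocated over remaining assessed value 1,940,971.
Redistributed shares: Unit 3B 232,175.07 → $232,175; Unit G1 105,051.19 → $105,050; Unit 5B 192,713.74 → $192,715.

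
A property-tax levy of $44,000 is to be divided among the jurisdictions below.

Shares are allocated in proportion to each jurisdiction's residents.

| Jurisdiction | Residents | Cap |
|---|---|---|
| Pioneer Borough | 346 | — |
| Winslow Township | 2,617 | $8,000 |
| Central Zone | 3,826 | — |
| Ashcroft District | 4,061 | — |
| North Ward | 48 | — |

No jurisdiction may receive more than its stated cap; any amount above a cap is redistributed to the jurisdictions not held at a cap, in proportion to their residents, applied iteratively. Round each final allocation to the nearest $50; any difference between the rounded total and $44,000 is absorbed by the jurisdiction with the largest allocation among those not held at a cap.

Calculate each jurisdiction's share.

Total residents = 10,898.
Proportional shares (ignoring caps): Pioneer Borough 1,396.95; Winslow Township 10,565.98; Central Zone 15,447.24; Ashcroft District 16,396.04; North Ward 193.80.
Cap binds for Winslow Township ($8,000); remaining pool $36,000 reallocated over remaining residents 8,281.
Redistributed shares: Pioneer Borough 1,504.17 → $1,500; Central Zone 16,632.77 → $16,650; Ashcroft District 17,654.39 → $17,650; North Ward 208.67 → $200.

Pioneer Borough: $1,500 | Winslow Township: $8,000 | Central Zone: $16,650 | Ashcroft District: $17,650 | North Ward: $200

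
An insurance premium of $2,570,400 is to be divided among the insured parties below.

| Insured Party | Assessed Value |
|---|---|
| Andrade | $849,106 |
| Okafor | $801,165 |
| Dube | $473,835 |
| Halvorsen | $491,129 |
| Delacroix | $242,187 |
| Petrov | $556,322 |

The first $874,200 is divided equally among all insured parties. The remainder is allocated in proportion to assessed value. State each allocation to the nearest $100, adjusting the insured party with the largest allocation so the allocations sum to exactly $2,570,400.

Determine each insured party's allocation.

$874,200 shared equally gives $145,700 per insured party.
Remainder $1,696,200 by assessed value (total 3,413,744): Andrade 421,898.54 → $421,900; Okafor 398,077.91 → $398,100; Dube 235,436.20 → $235,400; Halvorsen 244,029.14 → $244,000; Delacroix 120,336.38 → $120,300; Petrov 276,421.83 → $276,400.
Rounding difference +$100 on remainder applied to Andrade.
Totals: Andrade $145,700 + $422,000 = $567,700; Okafor $145,700 + $398,100 = $543,800; Dube $145,700 + $235,400 = $381,100; Halvorsen $145,700 + $244,000 = $389,700; Delacroix $145,700 + $120,300 = $266,000; Petrov $145,700 + $276,400 = $422,100.

Andrade: $567,700 | Okafor: $543,800 | Dube: $381,100 | Halvorsen: $389,700 | Delacroix: $266,000 | Petrov: $422,100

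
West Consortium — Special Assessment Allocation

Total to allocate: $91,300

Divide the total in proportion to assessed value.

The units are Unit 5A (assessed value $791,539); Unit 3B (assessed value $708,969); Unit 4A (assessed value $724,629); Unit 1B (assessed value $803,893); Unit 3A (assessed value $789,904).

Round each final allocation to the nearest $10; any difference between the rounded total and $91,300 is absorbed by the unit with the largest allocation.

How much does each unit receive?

Total assessed value = 3,818,934.
Proportional shares: Unit 5A 791,539/3,818,934 × $91,300 = 18,923.48; Unit 3B 708,969/3,818,934 × $91,300 = 16,949.46; Unit 4A 724,629/3,818,934 × $91,300 = 17,323.85; Unit 1B 803,893/3,818,934 × $91,300 = 19,218.83; Unit 3A 789,904/3,818,934 × $91,300 = 18,884.39.
At nearest $10: Unit 5A $18,920; Unit 3B $16,950; Unit 4A $17,320; Unit 1B $19,220; Unit 3A $18,880. Sum = $91,290.
Difference $91,300 − $91,290 = +$10 applied to largest allocation (Unit 1B): Unit 1B becomes $19,230.

Unit 5A: $18,920; Unit 3B: $16,950; Unit 4A: $17,320; Unit 1B: $19,230; Unit 3A: $18,880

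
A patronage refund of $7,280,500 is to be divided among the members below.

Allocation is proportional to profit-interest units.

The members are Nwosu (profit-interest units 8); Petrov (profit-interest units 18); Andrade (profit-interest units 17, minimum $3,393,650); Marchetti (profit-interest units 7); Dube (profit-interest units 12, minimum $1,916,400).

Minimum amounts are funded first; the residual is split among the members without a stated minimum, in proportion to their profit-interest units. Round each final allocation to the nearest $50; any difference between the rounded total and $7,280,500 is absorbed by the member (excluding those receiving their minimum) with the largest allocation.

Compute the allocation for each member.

Fund the minimums — Andrade $3,393,650; Dube $1,916,400. Remaining pool $1,970,450.
Remaining pool split over remaining profit-interest units 33: Nwosu 477,684.85 → $477,700; Petrov 1,074,790.91 → $1,074,800; Marchetti 417,974.24 → $417,950.

Nwosu: $477,700 · Petrov: $1,074,800 · Andrade: $3,393,650 · Marchetti: $417,950 · Dube: $1,916,400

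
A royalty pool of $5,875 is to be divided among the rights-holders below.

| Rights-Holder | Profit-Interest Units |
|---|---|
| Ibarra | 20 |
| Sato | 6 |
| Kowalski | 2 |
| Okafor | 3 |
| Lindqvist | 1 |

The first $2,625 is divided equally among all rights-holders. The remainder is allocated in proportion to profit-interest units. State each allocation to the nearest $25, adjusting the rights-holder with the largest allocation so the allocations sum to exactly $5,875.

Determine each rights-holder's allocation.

Ibarra: $2,575 | Sato: $1,125 | Kowalski: $725 | Okafor: $825 | Lindqvist: $625

$2,625 shared equally gives $525 per rights-holder.
Remainder $3,250 by profit-interest units (total 32): Ibarra 2,031.25 → $2,025; Sato 609.38 → $600; Kowalski 203.12 → $200; Okafor 304.69 → $300; Lindqvist 101.56 → $100.
Rounding difference +$25 on remainder applied to Ibarra.
Totals: Ibarra $525 + $2,050 = $2,575; Sato $525 + $600 = $1,125; Kowalski $525 + $200 = $725; Okafor $525 + $300 = $825; Lindqvist $525 + $100 = $625.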